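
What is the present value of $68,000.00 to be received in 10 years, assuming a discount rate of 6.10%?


Present value formula: PV = FV / (1 + r)^t
PV = $68,000.00 / (1 + 0.061)^10
PV = $68,000.00 / 1.8078144
PV = $37,614.48

PV = FV / (1 + r)^t = $37,614.48


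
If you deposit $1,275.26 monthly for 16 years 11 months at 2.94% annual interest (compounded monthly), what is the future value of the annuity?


Future value of an ordinary annuity: FV = PMT × ((1 + r)^n − 1) / r
Monthly rate r = 0.0294/12 = 0.00245, n = 203
FV = $1,275.26 × ((1 + 0.0294/12)^203 − 1) / (0.0294/12)
FV = $1,275.26 × 262.595122
FV = $334,877.06

FV = PMT × ((1+r)^n - 1)/r = $334,877.06


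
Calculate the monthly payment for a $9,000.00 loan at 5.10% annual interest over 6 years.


Loan payment formula: PMT = PV × r / (1 − (1 + r)^(−n))
Monthly rate r = 0.051/12 = 0.00425, n = 72 months
Denominator: 1 − (1 + 0.051/12)^(−72) = 0.263136
PMT = $9,000.00 × (0.051/12) / 0.263136
PMT = $145.36 per month

PMT = PV × r / (1-(1+r)^(-n)) = $145.36/month


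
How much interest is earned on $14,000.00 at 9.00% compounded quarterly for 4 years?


Compound interest earned = final amount − principal.
A = P(1 + r/n)^(nt) = $14,000.00 × (1 + 0.09/4)^(4 × 4) = $19,986.70
Interest = A − P = $19,986.70 − $14,000.00 = $5,986.70

Interest = A - P = $5,986.70


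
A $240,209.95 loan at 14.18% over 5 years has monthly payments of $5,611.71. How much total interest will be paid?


Total paid over the life of the loan = PMT × n.
Total paid = $5,611.71 × 60 = $336,702.60
Total interest = total paid − principal = $336,702.60 − $240,209.95 = $96,492.65

Total interest = (PMT × n) - PV = $96,492.65


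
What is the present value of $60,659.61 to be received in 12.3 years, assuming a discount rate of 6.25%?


Present value formula: PV = FV / (1 + r)^t
PV = $60,659.61 / (1 + 0.0625)^12.3
PV = $60,659.61 / 2.107880
PV = $28,777.54

PV = FV / (1 + r)^t = $28,777.54


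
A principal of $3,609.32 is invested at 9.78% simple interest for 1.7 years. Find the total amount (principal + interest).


Total amount formula: A = P(1 + rt) = P + P·r·t
Interest: I = P × r × t = $3,609.32 × 0.0978 × 1.7 = $600.09
A = P + I = $3,609.32 + $600.09 = $4,209.41

A = P + I = P(1 + rt) = $4,209.41


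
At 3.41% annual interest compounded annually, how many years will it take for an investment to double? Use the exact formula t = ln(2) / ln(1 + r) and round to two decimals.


Doubling condition: (1 + r)^t = 2
Take ln of both sides: t × ln(1 + r) = ln(2)
t = ln(2) / ln(1 + r)
t = 0.693147 / 0.033531
t = 20.67

t = ln(2) / ln(1 + r) = 20.67 years


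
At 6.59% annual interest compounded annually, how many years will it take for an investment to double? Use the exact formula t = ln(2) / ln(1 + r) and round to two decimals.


Doubling condition: (1 + r)^t = 2
Take ln of both sides: t × ln(1 + r) = ln(2)
t = ln(2) / ln(1 + r)
t = 0.693147 / 0.063820
t = 10.86

t = ln(2) / ln(1 + r) = 10.86 years


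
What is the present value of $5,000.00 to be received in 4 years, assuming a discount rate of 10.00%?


Present value formula: PV = FV / (1 + r)^t
PV = $5,000.00 / (1 + 0.1)^4
PV = $5,000.00 / 1.464100
PV = $3,415.07

PV = FV / (1 + r)^t = $3,415.07


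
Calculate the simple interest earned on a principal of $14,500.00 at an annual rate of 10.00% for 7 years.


Simple interest formula: I = P × r × t
I = $14,500.00 × 0.1 × 7
I = $10,150.00

I = P × r × t = $10,150.00


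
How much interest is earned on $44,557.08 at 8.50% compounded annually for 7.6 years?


Compound interest earned = final amount − principal.
A = P(1 + r/n)^(nt) = $44,557.08 × (1 + 0.085/1)^(1 × 7.6) = $82,829.06
Interest = A − P = $82,829.06 − $44,557.08 = $38,271.98

Interest = A - P = $38,271.98


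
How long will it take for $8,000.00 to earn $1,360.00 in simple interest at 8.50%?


Rearrange the simple interest formula for t:
I = P × r × t  ⇒  t = I / (P × r)
t = $1,360.00 / ($8,000.00 × 0.085)
t = 2

t = I/(P×r) = 2 years


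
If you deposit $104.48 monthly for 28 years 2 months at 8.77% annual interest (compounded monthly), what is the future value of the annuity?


Future value of an ordinary annuity: FV = PMT × ((1 + r)^n − 1) / r
Monthly rate r = 0.0877/12 ≈ 0.00730833, n = 338
FV = $104.48 × ((1 + 0.0877/12)^338 − 1) / (0.0877/12)
FV = $104.48 × 1466.717736
FV = $153,242.67

FV = PMT × ((1+r)^n - 1)/r = $153,242.67


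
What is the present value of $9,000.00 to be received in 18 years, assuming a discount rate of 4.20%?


Present value formula: PV = FV / (1 + r)^t
PV = $9,000.00 / (1 + 0.042)^18
PV = $9,000.00 / 2.097099
PV = $4,291.64

PV = FV / (1 + r)^t = $4,291.64


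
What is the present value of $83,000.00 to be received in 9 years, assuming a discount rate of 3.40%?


Present value formula: PV = FV / (1 + r)^t
PV = $83,000.00 / (1 + 0.034)^9
PV = $83,000.00 / 1.3510918
PV = $61,431.80

PV = FV / (1 + r)^t = $61,431.80


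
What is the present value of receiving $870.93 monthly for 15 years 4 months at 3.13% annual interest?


Present value of an ordinary annuity: PV = PMT × (1 − (1 + r)^(−n)) / r
Monthly rate r = 0.0313/12 ≈ 0.00260833, n = 184
PV = $870.93 × (1 − (1 + 0.0313/12)^(−184)) / (0.0313/12)
PV = $870.93 × 145.989230
PV = $127,146.40

PV = PMT × (1-(1+r)^(-n))/r = $127,146.40


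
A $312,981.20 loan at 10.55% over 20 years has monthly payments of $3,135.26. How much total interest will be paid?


Total paid over the life of the loan = PMT × n.
Total paid = $3,135.26 × 240 = $752,462.40
Total interest = total paid − principal = $752,462.40 − $312,981.20 = $439,481.20

Total interest = (PMT × n) - PV = $439,481.20


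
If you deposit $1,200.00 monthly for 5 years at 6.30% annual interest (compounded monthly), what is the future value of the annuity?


Future value of an ordinary annuity: FV = PMT × ((1 + r)^n − 1) / r
Monthly rate r = 0.063/12 = 0.00525, n = 60
FV = $1,200.00 × ((1 + 0.063/12)^60 − 1) / (0.063/12)
FV = $1,200.00 × 70.310608
FV = $84,372.73

FV = PMT × ((1+r)^n - 1)/r = $84,372.73


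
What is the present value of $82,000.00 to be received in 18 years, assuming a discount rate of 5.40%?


Present value formula: PV = FV / (1 + r)^t
PV = $82,000.00 / (1 + 0.054)^18
PV = $82,000.00 / 2.5770984
PV = $31,818.73

PV = FV / (1 + r)^t = $31,818.73


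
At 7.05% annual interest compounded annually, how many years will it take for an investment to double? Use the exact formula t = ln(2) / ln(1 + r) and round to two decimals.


Doubling condition: (1 + r)^t = 2
Take ln of both sides: t × ln(1 + r) = ln(2)
t = ln(2) / ln(1 + r)
t = 0.693147 / 0.068126
t = 10.17

t = ln(2) / ln(1 + r) = 10.17 years


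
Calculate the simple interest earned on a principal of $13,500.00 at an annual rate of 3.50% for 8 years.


Simple interest formula: I = P × r × t
I = $13,500.00 × 0.035 × 8
I = $3,780.00

I = P × r × t = $3,780.00


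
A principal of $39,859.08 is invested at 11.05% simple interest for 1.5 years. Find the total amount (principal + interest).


Total amount formula: A = P(1 + rt) = P + P·r·t
Interest: I = P × r × t = $39,859.08 × 0.1105 × 1.5 = $6,606.64
A = P + I = $39,859.08 + $6,606.64 = $46,465.72

A = P + I = P(1 + rt) = $46,465.72


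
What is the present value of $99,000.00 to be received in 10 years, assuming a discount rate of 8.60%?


Present value formula: PV = FV / (1 + r)^t
PV = $99,000.00 / (1 + 0.086)^10
PV = $99,000.00 / 2.281909
PV = $43,384.73

PV = FV / (1 + r)^t = $43,384.73


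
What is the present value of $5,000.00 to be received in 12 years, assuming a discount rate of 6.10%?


Present value formula: PV = FV / (1 + r)^t
PV = $5,000.00 / (1 + 0.061)^12
PV = $5,000.00 / 2.035095
PV = $2,456.89

PV = FV / (1 + r)^t = $2,456.89


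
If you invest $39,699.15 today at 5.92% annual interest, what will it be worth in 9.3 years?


Future value formula: FV = PV × (1 + r)^t
FV = $39,699.15 × (1 + 0.0592)^9.3
FV = $39,699.15 × 1.707242
FV = $67,776.06

FV = PV × (1 + r)^t = $67,776.06


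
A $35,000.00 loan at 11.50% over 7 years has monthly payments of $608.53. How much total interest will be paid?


Total paid over the life of the loan = PMT × n.
Total paid = $608.53 × 84 = $51,116.52
Total interest = total paid − principal = $51,116.52 − $35,000.00 = $16,116.52

Total interest = (PMT × n) - PV = $16,116.52


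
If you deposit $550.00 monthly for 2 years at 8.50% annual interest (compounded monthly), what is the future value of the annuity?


Future value of an ordinary annuity: FV = PMT × ((1 + r)^n − 1) / r
Monthly rate r = 0.085/12 ≈ 0.00708333, n = 24
FV = $550.00 × ((1 + 0.085/12)^24 − 1) / (0.085/12)
FV = $550.00 × 26.060437
FV = $14,333.24

FV = PMT × ((1+r)^n - 1)/r = $14,333.24


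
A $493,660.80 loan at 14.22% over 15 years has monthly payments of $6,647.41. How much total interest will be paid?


Total paid over the life of the loan = PMT × n.
Total paid = $6,647.41 × 180 = $1,196,533.80
Total interest = total paid − principal = $1,196,533.80 − $493,660.80 = $702,873.00

Total interest = (PMT × n) - PV = $702,873.00


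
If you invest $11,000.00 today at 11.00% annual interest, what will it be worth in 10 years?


Future value formula: FV = PV × (1 + r)^t
FV = $11,000.00 × (1 + 0.11)^10
FV = $11,000.00 × 2.839421
FV = $31,233.63

FV = PV × (1 + r)^t = $31,233.63


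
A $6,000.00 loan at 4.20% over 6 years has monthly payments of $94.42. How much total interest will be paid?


Total paid over the life of the loan = PMT × n.
Total paid = $94.42 × 72 = $6,798.24
Total interest = total paid − principal = $6,798.24 − $6,000.00 = $798.24

Total interest = (PMT × n) - PV = $798.24


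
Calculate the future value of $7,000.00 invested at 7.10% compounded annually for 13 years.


Compound interest formula: A = P(1 + r/n)^(nt)
A = $7,000.00 × (1 + 0.071/1)^(1 × 13)
Growth factor: (1 + 0.071/1)^13 = 2.439288
A = $7,000.00 × 2.439288
A = $17,075.02

A = P(1 + r/n)^(nt) = $17,075.02


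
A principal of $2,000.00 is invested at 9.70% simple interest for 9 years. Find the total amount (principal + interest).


Total amount formula: A = P(1 + rt) = P + P·r·t
Interest: I = P × r × t = $2,000.00 × 0.097 × 9 = $1,746.00
A = P + I = $2,000.00 + $1,746.00 = $3,746.00

A = P + I = P(1 + rt) = $3,746.00


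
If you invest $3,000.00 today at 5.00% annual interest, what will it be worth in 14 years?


Future value formula: FV = PV × (1 + r)^t
FV = $3,000.00 × (1 + 0.05)^14
FV = $3,000.00 × 1.9799316
FV = $5,939.79

FV = PV × (1 + r)^t = $5,939.79


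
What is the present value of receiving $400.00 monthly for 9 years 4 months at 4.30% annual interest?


Present value of an ordinary annuity: PV = PMT × (1 − (1 + r)^(−n)) / r
Monthly rate r = 0.043/12 ≈ 0.00358333, n = 112
PV = $400.00 × (1 − (1 + 0.043/12)^(−112)) / (0.043/12)
PV = $400.00 × 92.118904
PV = $36,847.56

PV = PMT × (1-(1+r)^(-n))/r = $36,847.56


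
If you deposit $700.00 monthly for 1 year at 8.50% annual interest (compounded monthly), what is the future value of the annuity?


Future value of an ordinary annuity: FV = PMT × ((1 + r)^n − 1) / r
Monthly rate r = 0.085/12 ≈ 0.00708333, n = 12
FV = $700.00 × ((1 + 0.085/12)^12 − 1) / (0.085/12)
FV = $700.00 × 12.478716
FV = $8,735.10

FV = PMT × ((1+r)^n - 1)/r = $8,735.10


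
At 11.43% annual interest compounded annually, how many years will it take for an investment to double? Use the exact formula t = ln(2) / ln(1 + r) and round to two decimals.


Doubling condition: (1 + r)^t = 2
Take ln of both sides: t × ln(1 + r) = ln(2)
t = ln(2) / ln(1 + r)
t = 0.693147 / 0.108226
t = 6.40

t = ln(2) / ln(1 + r) = 6.40 years


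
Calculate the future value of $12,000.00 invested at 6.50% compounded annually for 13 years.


Compound interest formula: A = P(1 + r/n)^(nt)
A = $12,000.00 × (1 + 0.065/1)^(1 × 13)
Growth factor: (1 + 0.065/1)^13 = 2.2674875
A = $12,000.00 × 2.2674875
A = $27,209.85

A = P(1 + r/n)^(nt) = $27,209.85


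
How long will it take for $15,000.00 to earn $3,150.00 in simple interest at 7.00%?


Rearrange the simple interest formula for t:
I = P × r × t  ⇒  t = I / (P × r)
t = $3,150.00 / ($15,000.00 × 0.07)
t = 3

t = I/(P×r) = 3 years


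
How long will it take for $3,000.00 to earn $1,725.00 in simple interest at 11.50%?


Rearrange the simple interest formula for t:
I = P × r × t  ⇒  t = I / (P × r)
t = $1,725.00 / ($3,000.00 × 0.115)
t = 5

t = I/(P×r) = 5 years


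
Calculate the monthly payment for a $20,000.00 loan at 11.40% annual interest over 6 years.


Loan payment formula: PMT = PV × r / (1 − (1 + r)^(−n))
Monthly rate r = 0.114/12 = 0.0095, n = 72 months
Denominator: 1 − (1 + 0.114/12)^(−72) = 0.493774
PMT = $20,000.00 × (0.114/12) / 0.493774
PMT = $384.79 per month

PMT = PV × r / (1-(1+r)^(-n)) = $384.79/month


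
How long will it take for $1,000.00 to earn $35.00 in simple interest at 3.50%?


Rearrange the simple interest formula for t:
I = P × r × t  ⇒  t = I / (P × r)
t = $35.00 / ($1,000.00 × 0.035)
t = 1

t = I/(P×r) = 1 year


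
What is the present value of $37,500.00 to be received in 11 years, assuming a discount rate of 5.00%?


Present value formula: PV = FV / (1 + r)^t
PV = $37,500.00 / (1 + 0.05)^11
PV = $37,500.00 / 1.7103394
PV = $21,925.47

PV = FV / (1 + r)^t = $21,925.47


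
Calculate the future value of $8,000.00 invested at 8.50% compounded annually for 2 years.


Compound interest formula: A = P(1 + r/n)^(nt)
A = $8,000.00 × (1 + 0.085/1)^(1 × 2)
Growth factor: (1 + 0.085/1)^2 = 1.177225
A = $8,000.00 × 1.177225
A = $9,417.80

A = P(1 + r/n)^(nt) = $9,417.80


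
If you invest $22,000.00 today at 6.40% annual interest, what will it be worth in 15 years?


Future value formula: FV = PV × (1 + r)^t
FV = $22,000.00 × (1 + 0.064)^15
FV = $22,000.00 × 2.535855
FV = $55,788.81

FV = PV × (1 + r)^t = $55,788.81


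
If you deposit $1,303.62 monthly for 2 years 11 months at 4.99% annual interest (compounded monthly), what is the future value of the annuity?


Future value of an ordinary annuity: FV = PMT × ((1 + r)^n − 1) / r
Monthly rate r = 0.0499/12 ≈ 0.00415833, n = 35
FV = $1,303.62 × ((1 + 0.0499/12)^35 − 1) / (0.0499/12)
FV = $1,303.62 × 37.591247
FV = $49,004.70

FV = PMT × ((1+r)^n - 1)/r = $49,004.70


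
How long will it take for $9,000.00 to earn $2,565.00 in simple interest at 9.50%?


Rearrange the simple interest formula for t:
I = P × r × t  ⇒  t = I / (P × r)
t = $2,565.00 / ($9,000.00 × 0.095)
t = 3

t = I/(P×r) = 3 years


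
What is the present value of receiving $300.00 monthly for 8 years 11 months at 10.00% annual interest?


Present value of an ordinary annuity: PV = PMT × (1 − (1 + r)^(−n)) / r
Monthly rate r = 0.1/12 ≈ 0.00833333, n = 107
PV = $300.00 × (1 − (1 + 0.1/12)^(−107)) / (0.1/12)
PV = $300.00 × 70.621266
PV = $21,186.38

PV = PMT × (1-(1+r)^(-n))/r = $21,186.38


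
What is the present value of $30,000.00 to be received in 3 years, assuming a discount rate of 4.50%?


Present value formula: PV = FV / (1 + r)^t
PV = $30,000.00 / (1 + 0.045)^3
PV = $30,000.00 / 1.141166
PV = $26,288.90

PV = FV / (1 + r)^t = $26,288.90


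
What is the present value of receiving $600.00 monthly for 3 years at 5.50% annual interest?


Present value of an ordinary annuity: PV = PMT × (1 − (1 + r)^(−n)) / r
Monthly rate r = 0.055/12 ≈ 0.00458333, n = 36
PV = $600.00 × (1 − (1 + 0.055/12)^(−36)) / (0.055/12)
PV = $600.00 × 33.117077
PV = $19,870.25

PV = PMT × (1-(1+r)^(-n))/r = $19,870.25


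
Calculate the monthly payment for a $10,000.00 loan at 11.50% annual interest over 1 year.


Loan payment formula: PMT = PV × r / (1 − (1 + r)^(−n))
Monthly rate r = 0.115/12 ≈ 0.00958333, n = 12 months
Denominator: 1 − (1 + 0.115/12)^(−12) = 0.108146
PMT = $10,000.00 × (0.115/12) / 0.108146
PMT = $886.15 per month

PMT = PV × r / (1-(1+r)^(-n)) = $886.15/month


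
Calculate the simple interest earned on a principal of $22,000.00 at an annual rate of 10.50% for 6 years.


Simple interest formula: I = P × r × t
I = $22,000.00 × 0.105 × 6
I = $13,860.00

I = P × r × t = $13,860.00


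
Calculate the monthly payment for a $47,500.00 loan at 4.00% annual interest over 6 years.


Loan payment formula: PMT = PV × r / (1 − (1 + r)^(−n))
Monthly rate r = 0.04/12 ≈ 0.00333333, n = 72 months
Denominator: 1 − (1 + 0.04/12)^(−72) = 0.213058
PMT = $47,500.00 × (0.04/12) / 0.213058
PMT = $743.15 per month

PMT = PV × r / (1-(1+r)^(-n)) = $743.15/month


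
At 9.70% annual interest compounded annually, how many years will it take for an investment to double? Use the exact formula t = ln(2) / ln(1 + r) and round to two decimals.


Doubling condition: (1 + r)^t = 2
Take ln of both sides: t × ln(1 + r) = ln(2)
t = ln(2) / ln(1 + r)
t = 0.693147 / 0.092579
t = 7.49

t = ln(2) / ln(1 + r) = 7.49 years


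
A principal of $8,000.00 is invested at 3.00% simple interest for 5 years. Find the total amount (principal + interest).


Total amount formula: A = P(1 + rt) = P + P·r·t
Interest: I = P × r × t = $8,000.00 × 0.03 × 5 = $1,200.00
A = P + I = $8,000.00 + $1,200.00 = $9,200.00

A = P + I = P(1 + rt) = $9,200.00


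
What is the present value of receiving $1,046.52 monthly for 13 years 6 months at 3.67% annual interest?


Present value of an ordinary annuity: PV = PMT × (1 − (1 + r)^(−n)) / r
Monthly rate r = 0.0367/12 ≈ 0.00305833, n = 162
PV = $1,046.52 × (1 − (1 + 0.0367/12)^(−162)) / (0.0367/12)
PV = $1,046.52 × 127.599722
PV = $133,535.66

PV = PMT × (1-(1+r)^(-n))/r = $133,535.66


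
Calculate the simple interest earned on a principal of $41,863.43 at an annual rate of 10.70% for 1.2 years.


Simple interest formula: I = P × r × t
I = $41,863.43 × 0.107 × 1.2
I = $5,375.26

I = P × r × t = $5,375.26


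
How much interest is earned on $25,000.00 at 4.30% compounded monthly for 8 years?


Compound interest earned = final amount − principal.
A = P(1 + r/n)^(nt) = $25,000.00 × (1 + 0.043/12)^(12 × 8) = $35,242.79
Interest = A − P = $35,242.79 − $25,000.00 = $10,242.79

Interest = A - P = $10,242.79


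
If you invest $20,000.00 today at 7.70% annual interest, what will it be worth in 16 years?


Future value formula: FV = PV × (1 + r)^t
FV = $20,000.00 × (1 + 0.077)^16
FV = $20,000.00 × 3.276810
FV = $65,536.20

FV = PV × (1 + r)^t = $65,536.20


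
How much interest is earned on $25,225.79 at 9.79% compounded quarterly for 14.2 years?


Compound interest earned = final amount − principal.
A = P(1 + r/n)^(nt) = $25,225.79 × (1 + 0.0979/4)^(4 × 14.2) = $99,614.44
Interest = A − P = $99,614.44 − $25,225.79 = $74,388.65

Interest = A - P = $74,388.65


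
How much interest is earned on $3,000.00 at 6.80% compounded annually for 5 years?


Compound interest earned = final amount − principal.
A = P(1 + r/n)^(nt) = $3,000.00 × (1 + 0.068/1)^(1 × 5) = $4,168.48
Interest = A − P = $4,168.48 − $3,000.00 = $1,168.48

Interest = A - P = $1,168.48


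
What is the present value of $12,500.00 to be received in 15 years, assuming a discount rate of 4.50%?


Present value formula: PV = FV / (1 + r)^t
PV = $12,500.00 / (1 + 0.045)^15
PV = $12,500.00 / 1.935282
PV = $6,459.01

PV = FV / (1 + r)^t = $6,459.01


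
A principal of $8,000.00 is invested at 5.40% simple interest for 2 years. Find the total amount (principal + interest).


Total amount formula: A = P(1 + rt) = P + P·r·t
Interest: I = P × r × t = $8,000.00 × 0.054 × 2 = $864.00
A = P + I = $8,000.00 + $864.00 = $8,864.00

A = P + I = P(1 + rt) = $8,864.00


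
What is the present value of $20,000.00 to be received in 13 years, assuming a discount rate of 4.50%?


Present value formula: PV = FV / (1 + r)^t
PV = $20,000.00 / (1 + 0.045)^13
PV = $20,000.00 / 1.772196
PV = $11,285.43

PV = FV / (1 + r)^t = $11,285.43


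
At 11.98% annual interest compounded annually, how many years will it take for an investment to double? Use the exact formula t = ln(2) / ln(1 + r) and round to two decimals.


Doubling condition: (1 + r)^t = 2
Take ln of both sides: t × ln(1 + r) = ln(2)
t = ln(2) / ln(1 + r)
t = 0.693147 / 0.113150
t = 6.13

t = ln(2) / ln(1 + r) = 6.13 years


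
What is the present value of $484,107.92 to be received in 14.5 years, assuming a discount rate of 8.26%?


Present value formula: PV = FV / (1 + r)^t
PV = $484,107.92 / (1 + 0.0826)^14.5
PV = $484,107.92 / 3.1607222
PV = $153,163.70

PV = FV / (1 + r)^t = $153,163.70


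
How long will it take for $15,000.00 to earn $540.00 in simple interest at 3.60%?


Rearrange the simple interest formula for t:
I = P × r × t  ⇒  t = I / (P × r)
t = $540.00 / ($15,000.00 × 0.036)
t = 1

t = I/(P×r) = 1 year


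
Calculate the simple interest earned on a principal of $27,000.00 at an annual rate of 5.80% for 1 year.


Simple interest formula: I = P × r × t
I = $27,000.00 × 0.058 × 1
I = $1,566.00

I = P × r × t = $1,566.00


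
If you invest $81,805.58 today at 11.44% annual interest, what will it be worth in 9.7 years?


Future value formula: FV = PV × (1 + r)^t
FV = $81,805.58 × (1 + 0.1144)^9.7
FV = $81,805.58 × 2.8595566
FV = $233,927.69

FV = PV × (1 + r)^t = $233,927.69


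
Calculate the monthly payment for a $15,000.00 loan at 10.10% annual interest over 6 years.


Loan payment formula: PMT = PV × r / (1 − (1 + r)^(−n))
Monthly rate r = 0.101/12 ≈ 0.00841667, n = 72 months
Denominator: 1 − (1 + 0.101/12)^(−72) = 0.453086
PMT = $15,000.00 × (0.101/12) / 0.453086
PMT = $278.64 per month

PMT = PV × r / (1-(1+r)^(-n)) = $278.64/month


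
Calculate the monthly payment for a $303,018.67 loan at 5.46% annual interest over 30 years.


Loan payment formula: PMT = PV × r / (1 − (1 + r)^(−n))
Monthly rate r = 0.0546/12 = 0.00455, n = 360 months
Denominator: 1 − (1 + 0.0546/12)^(−360) = 0.804908
PMT = $303,018.67 × (0.0546/12) / 0.804908
PMT = $1,712.91 per month

PMT = PV × r / (1-(1+r)^(-n)) = $1,712.91/month


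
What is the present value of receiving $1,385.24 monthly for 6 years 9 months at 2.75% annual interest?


Present value of an ordinary annuity: PV = PMT × (1 − (1 + r)^(−n)) / r
Monthly rate r = 0.0275/12 ≈ 0.00229167, n = 81
PV = $1,385.24 × (1 − (1 + 0.0275/12)^(−81)) / (0.0275/12)
PV = $1,385.24 × 73.849564
PV = $102,299.37

PV = PMT × (1-(1+r)^(-n))/r = $102,299.37


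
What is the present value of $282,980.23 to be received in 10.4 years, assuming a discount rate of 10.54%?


Present value formula: PV = FV / (1 + r)^t
PV = $282,980.23 / (1 + 0.1054)^10.4
PV = $282,980.23 / 2.835322
PV = $99,805.32

PV = FV / (1 + r)^t = $99,805.32


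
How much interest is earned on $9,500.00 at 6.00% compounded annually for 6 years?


Compound interest earned = final amount − principal.
A = P(1 + r/n)^(nt) = $9,500.00 × (1 + 0.06/1)^(1 × 6) = $13,475.93
Interest = A − P = $13,475.93 − $9,500.00 = $3,975.93

Interest = A - P = $3,975.93


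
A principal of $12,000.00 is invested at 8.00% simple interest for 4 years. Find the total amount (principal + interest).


Total amount formula: A = P(1 + rt) = P + P·r·t
Interest: I = P × r × t = $12,000.00 × 0.08 × 4 = $3,840.00
A = P + I = $12,000.00 + $3,840.00 = $15,840.00

A = P + I = P(1 + rt) = $15,840.00


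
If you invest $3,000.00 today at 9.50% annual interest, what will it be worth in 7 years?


Future value formula: FV = PV × (1 + r)^t
FV = $3,000.00 × (1 + 0.095)^7
FV = $3,000.00 × 1.8875516
FV = $5,662.65

FV = PV × (1 + r)^t = $5,662.65


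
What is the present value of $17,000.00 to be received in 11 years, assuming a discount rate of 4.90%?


Present value formula: PV = FV / (1 + r)^t
PV = $17,000.00 / (1 + 0.049)^11
PV = $17,000.00 / 1.692507
PV = $10,044.27

PV = FV / (1 + r)^t = $10,044.27


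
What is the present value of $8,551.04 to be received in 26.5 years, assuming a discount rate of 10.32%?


Present value formula: PV = FV / (1 + r)^t
PV = $8,551.04 / (1 + 0.1032)^26.5
PV = $8,551.04 / 13.500122
PV = $633.40

PV = FV / (1 + r)^t = $633.40


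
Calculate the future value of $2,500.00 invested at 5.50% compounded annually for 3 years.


Compound interest formula: A = P(1 + r/n)^(nt)
A = $2,500.00 × (1 + 0.055/1)^(1 × 3)
Growth factor: (1 + 0.055/1)^3 = 1.174241
A = $2,500.00 × 1.174241
A = $2,935.60

A = P(1 + r/n)^(nt) = $2,935.60


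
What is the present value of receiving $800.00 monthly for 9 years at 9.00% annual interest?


Present value of an ordinary annuity: PV = PMT × (1 − (1 + r)^(−n)) / r
Monthly rate r = 0.09/12 = 0.0075, n = 108
PV = $800.00 × (1 − (1 + 0.09/12)^(−108)) / (0.09/12)
PV = $800.00 × 73.839382
PV = $59,071.51

PV = PMT × (1-(1+r)^(-n))/r = $59,071.51


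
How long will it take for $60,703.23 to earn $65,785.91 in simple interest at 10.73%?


Rearrange the simple interest formula for t:
I = P × r × t  ⇒  t = I / (P × r)
t = $65,785.91 / ($60,703.23 × 0.1073)
t = 10.1

t = I/(P×r) = 10.1 years


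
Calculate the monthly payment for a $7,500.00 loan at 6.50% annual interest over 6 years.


Loan payment formula: PMT = PV × r / (1 − (1 + r)^(−n))
Monthly rate r = 0.065/12 ≈ 0.00541667, n = 72 months
Denominator: 1 − (1 + 0.065/12)^(−72) = 0.322230
PMT = $7,500.00 × (0.065/12) / 0.322230
PMT = $126.07 per month

PMT = PV × r / (1-(1+r)^(-n)) = $126.07/month


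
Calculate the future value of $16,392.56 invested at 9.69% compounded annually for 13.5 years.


Compound interest formula: A = P(1 + r/n)^(nt)
A = $16,392.56 × (1 + 0.0969/1)^(1 × 13.5)
Growth factor: (1 + 0.0969/1)^13.5 = 3.485419
A = $16,392.56 × 3.485419
A = $57,134.94

A = P(1 + r/n)^(nt) = $57,134.94


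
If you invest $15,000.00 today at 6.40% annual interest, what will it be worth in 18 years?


Future value formula: FV = PV × (1 + r)^t
FV = $15,000.00 × (1 + 0.064)^18
FV = $15,000.00 × 3.0545645
FV = $45,818.47

FV = PV × (1 + r)^t = $45,818.47


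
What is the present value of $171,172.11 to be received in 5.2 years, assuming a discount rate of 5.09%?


Present value formula: PV = FV / (1 + r)^t
PV = $171,172.11 / (1 + 0.0509)^5.2
PV = $171,172.11 / 1.2945512
PV = $132,225.06

PV = FV / (1 + r)^t = $132,225.06


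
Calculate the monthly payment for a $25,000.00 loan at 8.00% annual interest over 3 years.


Loan payment formula: PMT = PV × r / (1 − (1 + r)^(−n))
Monthly rate r = 0.08/12 ≈ 0.00666667, n = 36 months
Denominator: 1 − (1 + 0.08/12)^(−36) = 0.212745
PMT = $25,000.00 × (0.08/12) / 0.212745
PMT = $783.41 per month

PMT = PV × r / (1-(1+r)^(-n)) = $783.41/month


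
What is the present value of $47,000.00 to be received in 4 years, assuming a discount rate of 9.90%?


Present value formula: PV = FV / (1 + r)^t
PV = $47,000.00 / (1 + 0.099)^4
PV = $47,000.00 / 1.4587833
PV = $32,218.63

PV = FV / (1 + r)^t = $32,218.63


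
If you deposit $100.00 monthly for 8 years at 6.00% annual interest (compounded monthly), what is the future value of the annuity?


Future value of an ordinary annuity: FV = PMT × ((1 + r)^n − 1) / r
Monthly rate r = 0.06/12 = 0.005, n = 96
FV = $100.00 × ((1 + 0.06/12)^96 − 1) / (0.06/12)
FV = $100.00 × 122.828542
FV = $12,282.85

FV = PMT × ((1+r)^n - 1)/r = $12,282.85


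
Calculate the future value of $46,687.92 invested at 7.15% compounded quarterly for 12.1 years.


Compound interest formula: A = P(1 + r/n)^(nt)
A = $46,687.92 × (1 + 0.0715/4)^(4 × 12.1)
Growth factor: (1 + 0.0715/4)^48.4 = 2.3572806
A = $46,687.92 × 2.3572806
A = $110,056.53

A = P(1 + r/n)^(nt) = $110,056.53


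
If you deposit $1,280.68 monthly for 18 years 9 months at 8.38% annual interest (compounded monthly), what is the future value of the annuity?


Future value of an ordinary annuity: FV = PMT × ((1 + r)^n − 1) / r
Monthly rate r = 0.0838/12 ≈ 0.00698333, n = 225
FV = $1,280.68 × ((1 + 0.0838/12)^225 − 1) / (0.0838/12)
FV = $1,280.68 × 542.212491
FV = $694,400.69

FV = PMT × ((1+r)^n - 1)/r = $694,400.69


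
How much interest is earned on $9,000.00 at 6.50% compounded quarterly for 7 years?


Compound interest earned = final amount − principal.
A = P(1 + r/n)^(nt) = $9,000.00 × (1 + 0.065/4)^(4 × 7) = $14,133.77
Interest = A − P = $14,133.77 − $9,000.00 = $5,133.77

Interest = A - P = $5,133.77


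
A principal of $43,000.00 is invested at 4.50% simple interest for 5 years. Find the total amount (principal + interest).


Total amount formula: A = P(1 + rt) = P + P·r·t
Interest: I = P × r × t = $43,000.00 × 0.045 × 5 = $9,675.00
A = P + I = $43,000.00 + $9,675.00 = $52,675.00

A = P + I = P(1 + rt) = $52,675.00


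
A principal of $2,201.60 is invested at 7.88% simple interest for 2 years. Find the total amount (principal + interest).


Total amount formula: A = P(1 + rt) = P + P·r·t
Interest: I = P × r × t = $2,201.60 × 0.0788 × 2 = $346.97
A = P + I = $2,201.60 + $346.97 = $2,548.57

A = P + I = P(1 + rt) = $2,548.57


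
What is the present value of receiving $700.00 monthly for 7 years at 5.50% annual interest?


Present value of an ordinary annuity: PV = PMT × (1 − (1 + r)^(−n)) / r
Monthly rate r = 0.055/12 ≈ 0.00458333, n = 84
PV = $700.00 × (1 − (1 + 0.055/12)^(−84)) / (0.055/12)
PV = $700.00 × 69.589216
PV = $48,712.45

PV = PMT × (1-(1+r)^(-n))/r = $48,712.45


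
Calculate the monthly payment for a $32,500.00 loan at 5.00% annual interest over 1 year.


Loan payment formula: PMT = PV × r / (1 − (1 + r)^(−n))
Monthly rate r = 0.05/12 ≈ 0.00416667, n = 12 months
Denominator: 1 − (1 + 0.05/12)^(−12) = 0.0486718
PMT = $32,500.00 × (0.05/12) / 0.0486718
PMT = $2,782.24 per month

PMT = PV × r / (1-(1+r)^(-n)) = $2,782.24/month


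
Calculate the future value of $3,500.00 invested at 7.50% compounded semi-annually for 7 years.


Compound interest formula: A = P(1 + r/n)^(nt)
A = $3,500.00 × (1 + 0.075/2)^(2 × 7)
Growth factor: (1 + 0.075/2)^14 = 1.674301
A = $3,500.00 × 1.674301
A = $5,860.05

A = P(1 + r/n)^(nt) = $5,860.05


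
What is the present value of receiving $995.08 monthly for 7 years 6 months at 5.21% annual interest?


Present value of an ordinary annuity: PV = PMT × (1 − (1 + r)^(−n)) / r
Monthly rate r = 0.0521/12 ≈ 0.00434167, n = 90
PV = $995.08 × (1 − (1 + 0.0521/12)^(−90)) / (0.0521/12)
PV = $995.08 × 74.367353
PV = $74,001.47

PV = PMT × (1-(1+r)^(-n))/r = $74,001.47


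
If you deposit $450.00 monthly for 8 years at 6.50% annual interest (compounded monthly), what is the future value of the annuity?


Future value of an ordinary annuity: FV = PMT × ((1 + r)^n − 1) / r
Monthly rate r = 0.065/12 ≈ 0.00541667, n = 96
FV = $450.00 × ((1 + 0.065/12)^96 − 1) / (0.065/12)
FV = $450.00 × 125.477348
FV = $56,464.81

FV = PMT × ((1+r)^n - 1)/r = $56,464.81


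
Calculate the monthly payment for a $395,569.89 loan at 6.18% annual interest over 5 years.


Loan payment formula: PMT = PV × r / (1 − (1 + r)^(−n))
Monthly rate r = 0.0618/12 = 0.00515, n = 60 months
Denominator: 1 − (1 + 0.0618/12)^(−60) = 0.2652368
PMT = $395,569.89 × (0.0618/12) / 0.2652368
PMT = $7,680.63 per month

PMT = PV × r / (1-(1+r)^(-n)) = $7,680.63/month


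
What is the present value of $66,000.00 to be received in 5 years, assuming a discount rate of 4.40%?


Present value formula: PV = FV / (1 + r)^t
PV = $66,000.00 / (1 + 0.044)^5
PV = $66,000.00 / 1.24023075
PV = $53,215.90

PV = FV / (1 + r)^t = $53,215.90


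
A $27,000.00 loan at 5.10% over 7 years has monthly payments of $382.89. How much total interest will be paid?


Total paid over the life of the loan = PMT × n.
Total paid = $382.89 × 84 = $32,162.76
Total interest = total paid − principal = $32,162.76 − $27,000.00 = $5,162.76

Total interest = (PMT × n) - PV = $5,162.76


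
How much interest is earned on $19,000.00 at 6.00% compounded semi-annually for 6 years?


Compound interest earned = final amount − principal.
A = P(1 + r/n)^(nt) = $19,000.00 × (1 + 0.06/2)^(2 × 6) = $27,089.46
Interest = A − P = $27,089.46 − $19,000.00 = $8,089.46

Interest = A - P = $8,089.46


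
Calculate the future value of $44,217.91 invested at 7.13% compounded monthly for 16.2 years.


Compound interest formula: A = P(1 + r/n)^(nt)
A = $44,217.91 × (1 + 0.0713/12)^(12 × 16.2)
Growth factor: (1 + 0.0713/12)^194.4 = 3.1633831
A = $44,217.91 × 3.1633831
A = $139,878.19

A = P(1 + r/n)^(nt) = $139,878.19


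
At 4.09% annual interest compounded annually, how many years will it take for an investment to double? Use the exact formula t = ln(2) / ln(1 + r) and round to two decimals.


Doubling condition: (1 + r)^t = 2
Take ln of both sides: t × ln(1 + r) = ln(2)
t = ln(2) / ln(1 + r)
t = 0.693147 / 0.040086
t = 17.29

t = ln(2) / ln(1 + r) = 17.29 years


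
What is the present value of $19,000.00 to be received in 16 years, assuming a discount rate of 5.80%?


Present value formula: PV = FV / (1 + r)^t
PV = $19,000.00 / (1 + 0.058)^16
PV = $19,000.00 / 2.464738
PV = $7,708.73

PV = FV / (1 + r)^t = $7,708.73


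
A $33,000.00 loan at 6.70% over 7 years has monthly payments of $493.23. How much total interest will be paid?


Total paid over the life of the loan = PMT × n.
Total paid = $493.23 × 84 = $41,431.32
Total interest = total paid − principal = $41,431.32 − $33,000.00 = $8,431.32

Total interest = (PMT × n) - PV = $8,431.32


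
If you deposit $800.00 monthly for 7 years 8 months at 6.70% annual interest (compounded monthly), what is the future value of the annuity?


Future value of an ordinary annuity: FV = PMT × ((1 + r)^n − 1) / r
Monthly rate r = 0.067/12 ≈ 0.00558333, n = 92
FV = $800.00 × ((1 + 0.067/12)^92 − 1) / (0.067/12)
FV = $800.00 × 119.824887
FV = $95,859.91

FV = PMT × ((1+r)^n - 1)/r = $95,859.91


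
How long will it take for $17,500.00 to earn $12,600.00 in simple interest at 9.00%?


Rearrange the simple interest formula for t:
I = P × r × t  ⇒  t = I / (P × r)
t = $12,600.00 / ($17,500.00 × 0.09)
t = 8

t = I/(P×r) = 8 years


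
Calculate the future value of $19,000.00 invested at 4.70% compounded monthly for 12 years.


Compound interest formula: A = P(1 + r/n)^(nt)
A = $19,000.00 × (1 + 0.047/12)^(12 × 12)
Growth factor: (1 + 0.047/12)^144 = 1.755754
A = $19,000.00 × 1.755754
A = $33,359.33

A = P(1 + r/n)^(nt) = $33,359.33


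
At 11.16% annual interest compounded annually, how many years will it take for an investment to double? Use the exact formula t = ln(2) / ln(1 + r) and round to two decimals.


Doubling condition: (1 + r)^t = 2
Take ln of both sides: t × ln(1 + r) = ln(2)
t = ln(2) / ln(1 + r)
t = 0.693147 / 0.105800
t = 6.55

t = ln(2) / ln(1 + r) = 6.55 years


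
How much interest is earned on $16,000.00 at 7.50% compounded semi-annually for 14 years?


Compound interest earned = final amount − principal.
A = P(1 + r/n)^(nt) = $16,000.00 × (1 + 0.075/2)^(2 × 14) = $44,852.53
Interest = A − P = $44,852.53 − $16,000.00 = $28,852.53

Interest = A - P = $28,852.53


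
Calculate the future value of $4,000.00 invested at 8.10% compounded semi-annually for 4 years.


Compound interest formula: A = P(1 + r/n)^(nt)
A = $4,000.00 × (1 + 0.081/2)^(2 × 4)
Growth factor: (1 + 0.081/2)^8 = 1.373842
A = $4,000.00 × 1.373842
A = $5,495.37

A = P(1 + r/n)^(nt) = $5,495.37


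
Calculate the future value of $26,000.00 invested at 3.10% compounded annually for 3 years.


Compound interest formula: A = P(1 + r/n)^(nt)
A = $26,000.00 × (1 + 0.031/1)^(1 × 3)
Growth factor: (1 + 0.031/1)^3 = 1.0959128
A = $26,000.00 × 1.0959128
A = $28,493.73

A = P(1 + r/n)^(nt) = $28,493.73


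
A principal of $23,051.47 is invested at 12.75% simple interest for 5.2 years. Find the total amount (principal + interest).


Total amount formula: A = P(1 + rt) = P + P·r·t
Interest: I = P × r × t = $23,051.47 × 0.1275 × 5.2 = $15,283.12
A = P + I = $23,051.47 + $15,283.12 = $38,334.59

A = P + I = P(1 + rt) = $38,334.59


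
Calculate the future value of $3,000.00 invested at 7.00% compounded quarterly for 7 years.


Compound interest formula: A = P(1 + r/n)^(nt)
A = $3,000.00 × (1 + 0.07/4)^(4 × 7)
Growth factor: (1 + 0.07/4)^28 = 1.625413
A = $3,000.00 × 1.625413
A = $4,876.24

A = P(1 + r/n)^(nt) = $4,876.24


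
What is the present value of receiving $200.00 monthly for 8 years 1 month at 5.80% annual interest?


Present value of an ordinary annuity: PV = PMT × (1 − (1 + r)^(−n)) / r
Monthly rate r = 0.058/12 ≈ 0.00483333, n = 97
PV = $200.00 × (1 − (1 + 0.058/12)^(−97)) / (0.058/12)
PV = $200.00 × 77.288493
PV = $15,457.70

PV = PMT × (1-(1+r)^(-n))/r = $15,457.70


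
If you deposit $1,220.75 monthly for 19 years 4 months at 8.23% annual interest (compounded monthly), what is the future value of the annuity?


Future value of an ordinary annuity: FV = PMT × ((1 + r)^n − 1) / r
Monthly rate r = 0.0823/12 ≈ 0.00685833, n = 232
FV = $1,220.75 × ((1 + 0.0823/12)^232 − 1) / (0.0823/12)
FV = $1,220.75 × 566.131322
FV = $691,104.81

FV = PMT × ((1+r)^n - 1)/r = $691,104.81


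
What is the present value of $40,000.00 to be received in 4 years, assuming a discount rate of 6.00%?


Present value formula: PV = FV / (1 + r)^t
PV = $40,000.00 / (1 + 0.06)^4
PV = $40,000.00 / 1.262477
PV = $31,683.75

PV = FV / (1 + r)^t = $31,683.75


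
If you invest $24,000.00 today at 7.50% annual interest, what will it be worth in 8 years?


Future value formula: FV = PV × (1 + r)^t
FV = $24,000.00 × (1 + 0.075)^8
FV = $24,000.00 × 1.783478
FV = $42,803.47

FV = PV × (1 + r)^t = $42,803.47


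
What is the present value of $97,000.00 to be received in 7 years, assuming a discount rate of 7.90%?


Present value formula: PV = FV / (1 + r)^t
PV = $97,000.00 / (1 + 0.079)^7
PV = $97,000.00 / 1.702747
PV = $56,966.77

PV = FV / (1 + r)^t = $56,966.77


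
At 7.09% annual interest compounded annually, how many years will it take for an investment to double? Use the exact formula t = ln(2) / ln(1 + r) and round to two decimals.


Doubling condition: (1 + r)^t = 2
Take ln of both sides: t × ln(1 + r) = ln(2)
t = ln(2) / ln(1 + r)
t = 0.693147 / 0.068499
t = 10.12

t = ln(2) / ln(1 + r) = 10.12 years


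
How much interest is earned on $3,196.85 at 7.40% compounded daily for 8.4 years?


Compound interest earned = final amount − principal.
A = P(1 + r/n)^(nt) = $3,196.85 × (1 + 0.074/365)^(365 × 8.4) = $5,951.86
Interest = A − P = $5,951.86 − $3,196.85 = $2,755.01

Interest = A - P = $2,755.01


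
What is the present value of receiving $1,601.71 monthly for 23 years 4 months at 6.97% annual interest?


Present value of an ordinary annuity: PV = PMT × (1 − (1 + r)^(−n)) / r
Monthly rate r = 0.0697/12 ≈ 0.00580833, n = 280
PV = $1,601.71 × (1 − (1 + 0.0697/12)^(−280)) / (0.0697/12)
PV = $1,601.71 × 138.150352
PV = $221,276.80

PV = PMT × (1-(1+r)^(-n))/r = $221,276.80


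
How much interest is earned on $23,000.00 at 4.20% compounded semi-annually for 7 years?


Compound interest earned = final amount − principal.
A = P(1 + r/n)^(nt) = $23,000.00 × (1 + 0.042/2)^(2 × 7) = $30,767.22
Interest = A − P = $30,767.22 − $23,000.00 = $7,767.22

Interest = A - P = $7,767.22


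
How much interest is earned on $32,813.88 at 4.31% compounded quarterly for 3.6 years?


Compound interest earned = final amount − principal.
A = P(1 + r/n)^(nt) = $32,813.88 × (1 + 0.0431/4)^(4 × 3.6) = $38,289.73
Interest = A − P = $38,289.73 − $32,813.88 = $5,475.85

Interest = A - P = $5,475.85
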